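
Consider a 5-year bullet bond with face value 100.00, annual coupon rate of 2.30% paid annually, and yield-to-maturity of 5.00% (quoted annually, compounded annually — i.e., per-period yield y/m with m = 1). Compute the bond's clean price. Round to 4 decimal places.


Answer: Price = 88.3104

Derivation:
Coupon per period c = face * coupon_rate / m = 2.300000
Periods per year m = 1; per-period yield y/m = 0.050000
Number of cashflows N = 5
Cashflows (t years, CF_t, discount factor 1/(1+y/m)^(m*t), PV):
  t = 1.0000: CF_t = 2.300000, DF = 0.952381, PV = 2.190476
  t = 2.0000: CF_t = 2.300000, DF = 0.907029, PV = 2.086168
  t = 3.0000: CF_t = 2.300000, DF = 0.863838, PV = 1.986826
  t = 4.0000: CF_t = 2.300000, DF = 0.822702, PV = 1.892216
  t = 5.0000: CF_t = 102.300000, DF = 0.783526, PV = 80.154727
Price P = sum_t PV_t = 88.310413


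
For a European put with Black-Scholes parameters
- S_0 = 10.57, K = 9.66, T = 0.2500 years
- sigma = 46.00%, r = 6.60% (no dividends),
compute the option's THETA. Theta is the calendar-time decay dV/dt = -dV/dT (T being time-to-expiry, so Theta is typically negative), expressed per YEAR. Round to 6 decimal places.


Answer: Theta = -1.413000

Derivation:
d1 = 0.5781571811; d2 = 0.3481571811
phi(d1) = 0.3375399531; exp(-qT) = 1.0000000000; exp(-rT) = 0.9836353794
Theta = -S*exp(-qT)*phi(d1)*sigma/(2*sqrt(T)) + r*K*exp(-rT)*N(-d2) - q*S*exp(-qT)*N(-d1)
N(-d1) = 0.2815790023; N(-d2) = 0.3638610715; sqrt(T) = 0.5000000000
Term 1 = -10.5700 * 1.0000000000 * 0.3375399531 * 0.4600 / (2 * 0.5000000000) = -1.6411867600
Term 2 = 0.0660 * 9.6600 * 0.9836353794 * 0.3638610715 = 0.2281869466
Term 3 = 0 (no dividend yield, q = 0)
Theta = -1.6411867600 + (0.2281869466) + (0.0000000000) = -1.413000


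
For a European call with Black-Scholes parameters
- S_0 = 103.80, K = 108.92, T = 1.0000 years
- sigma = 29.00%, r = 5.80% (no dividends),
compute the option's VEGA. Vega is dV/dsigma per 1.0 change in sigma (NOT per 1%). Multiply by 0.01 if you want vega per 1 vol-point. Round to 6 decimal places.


d1 = 0.1789734584; d2 = -0.1110265416
phi(d1) = 0.3926038139; exp(-qT) = 1.0000000000; exp(-rT) = 0.9436499474
Vega = S * exp(-qT) * phi(d1) * sqrt(T) = 103.8000 * 1.0000000000 * 0.3926038139 * 1.0000000000 = 40.752276

Answer: Vega = 40.752276


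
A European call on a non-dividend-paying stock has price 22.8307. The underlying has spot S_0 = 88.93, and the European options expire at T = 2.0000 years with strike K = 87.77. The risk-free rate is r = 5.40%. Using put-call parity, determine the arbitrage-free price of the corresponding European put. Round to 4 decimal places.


Put-call parity: C - P = S_0 * exp(-qT) - K * exp(-rT).
S_0 * exp(-qT) = 88.9300 * 1.00000000 = 88.93000000
K * exp(-rT) = 87.7700 * 0.89762760 = 78.78477414
P = C - S*exp(-qT) + K*exp(-rT)
P = 22.8307 - 88.93000000 + 78.78477414 = 12.6855

Answer: Put price = 12.6855


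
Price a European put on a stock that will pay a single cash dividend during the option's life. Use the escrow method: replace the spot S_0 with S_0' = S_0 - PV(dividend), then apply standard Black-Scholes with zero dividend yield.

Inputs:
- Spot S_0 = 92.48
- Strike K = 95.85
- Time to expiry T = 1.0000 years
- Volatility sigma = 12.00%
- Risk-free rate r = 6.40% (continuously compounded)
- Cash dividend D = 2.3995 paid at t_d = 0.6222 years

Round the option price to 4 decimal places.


Answer: Price = 4.1761

Derivation:
PV(D) = D * exp(-r * t_d) = 2.3995 * 0.96096163 = 2.30582743
S_0' = S_0 - PV(D) = 92.4800 - 2.30582743 = 90.17417257
d1 = (ln(S_0'/K) + (r + sigma^2/2)*T) / (sigma*sqrt(T)) = 0.08465485
d2 = d1 - sigma*sqrt(T) = -0.03534515
exp(-rT) = 0.93800500
N(-d1) = 0.46626790; N(-d2) = 0.51409774
P = K * exp(-rT) * N(-d2) - S_0' * N(-d1) = 95.8500 * 0.93800500 * 0.51409774 - 90.17417257 * 0.46626790 = 4.1761


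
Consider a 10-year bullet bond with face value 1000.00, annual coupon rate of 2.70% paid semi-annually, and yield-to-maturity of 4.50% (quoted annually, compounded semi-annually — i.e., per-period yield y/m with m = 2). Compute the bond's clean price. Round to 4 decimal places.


Answer: Price = 856.3266

Derivation:
Coupon per period c = face * coupon_rate / m = 13.500000
Periods per year m = 2; per-period yield y/m = 0.022500
Number of cashflows N = 20
Cashflows (t years, CF_t, discount factor 1/(1+y/m)^(m*t), PV):
  t = 0.5000: CF_t = 13.500000, DF = 0.977995, PV = 13.202934
  t = 1.0000: CF_t = 13.500000, DF = 0.956474, PV = 12.912405
  t = 1.5000: CF_t = 13.500000, DF = 0.935427, PV = 12.628269
  t = 2.0000: CF_t = 13.500000, DF = 0.914843, PV = 12.350385
  t = 2.5000: CF_t = 13.500000, DF = 0.894712, PV = 12.078616
  t = 3.0000: CF_t = 13.500000, DF = 0.875024, PV = 11.812828
  t = 3.5000: CF_t = 13.500000, DF = 0.855769, PV = 11.552888
  t = 4.0000: CF_t = 13.500000, DF = 0.836938, PV = 11.298668
  t = 4.5000: CF_t = 13.500000, DF = 0.818522, PV = 11.050042
  t = 5.0000: CF_t = 13.500000, DF = 0.800510, PV = 10.806887
  t = 5.5000: CF_t = 13.500000, DF = 0.782895, PV = 10.569082
  t = 6.0000: CF_t = 13.500000, DF = 0.765667, PV = 10.336511
  t = 6.5000: CF_t = 13.500000, DF = 0.748819, PV = 10.109057
  t = 7.0000: CF_t = 13.500000, DF = 0.732341, PV = 9.886608
  t = 7.5000: CF_t = 13.500000, DF = 0.716226, PV = 9.669055
  t = 8.0000: CF_t = 13.500000, DF = 0.700466, PV = 9.456288
  t = 8.5000: CF_t = 13.500000, DF = 0.685052, PV = 9.248204
  t = 9.0000: CF_t = 13.500000, DF = 0.669978, PV = 9.044698
  t = 9.5000: CF_t = 13.500000, DF = 0.655235, PV = 8.845670
  t = 10.0000: CF_t = 1013.500000, DF = 0.640816, PV = 649.467494
Price P = sum_t PV_t = 856.326589


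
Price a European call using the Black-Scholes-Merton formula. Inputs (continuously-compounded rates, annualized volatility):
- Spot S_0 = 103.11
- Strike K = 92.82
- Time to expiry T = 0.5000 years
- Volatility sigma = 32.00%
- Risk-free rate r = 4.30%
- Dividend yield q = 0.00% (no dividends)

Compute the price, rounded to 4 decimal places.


d1 = (ln(S/K) + (r - q + 0.5*sigma^2) * T) / (sigma * sqrt(T)) = 0.67278667
d2 = d1 - sigma * sqrt(T) = 0.44651250
exp(-rT) = 0.97872948; exp(-qT) = 1.00000000
C = S_0 * exp(-qT) * N(d1) - K * exp(-rT) * N(d2)
N(d1) = 0.74945849; N(d2) = 0.67238646
C = 103.1100 * 1.00000000 * 0.74945849 - 92.8200 * 0.97872948 * 0.67238646 = 16.1933

Answer: Price = 16.1933


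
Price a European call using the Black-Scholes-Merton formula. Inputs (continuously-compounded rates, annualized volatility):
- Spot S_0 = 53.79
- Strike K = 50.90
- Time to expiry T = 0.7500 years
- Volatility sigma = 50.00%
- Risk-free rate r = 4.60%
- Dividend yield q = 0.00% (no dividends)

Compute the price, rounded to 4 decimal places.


d1 = (ln(S/K) + (r - q + 0.5*sigma^2) * T) / (sigma * sqrt(T)) = 0.42371656
d2 = d1 - sigma * sqrt(T) = -0.00929614
exp(-rT) = 0.96608834; exp(-qT) = 1.00000000
C = S_0 * exp(-qT) * N(d1) - K * exp(-rT) * N(d2)
N(d1) = 0.66411373; N(d2) = 0.49629143
C = 53.7900 * 1.00000000 * 0.66411373 - 50.9000 * 0.96608834 * 0.49629143 = 11.3181

Answer: Price = 11.3181


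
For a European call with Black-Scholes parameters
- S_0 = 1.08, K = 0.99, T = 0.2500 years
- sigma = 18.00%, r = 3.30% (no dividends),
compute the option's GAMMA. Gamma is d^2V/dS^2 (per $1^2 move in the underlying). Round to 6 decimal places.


d1 = 1.1034597443; d2 = 1.0134597443
phi(d1) = 0.2170233697; exp(-qT) = 1.0000000000; exp(-rT) = 0.9917839379
Gamma = exp(-qT) * phi(d1) / (S * sigma * sqrt(T)) = 1.0000000000 * 0.2170233697 / (1.0800 * 0.1800 * 0.5000000000) = 2.232751

Answer: Gamma = 2.232751


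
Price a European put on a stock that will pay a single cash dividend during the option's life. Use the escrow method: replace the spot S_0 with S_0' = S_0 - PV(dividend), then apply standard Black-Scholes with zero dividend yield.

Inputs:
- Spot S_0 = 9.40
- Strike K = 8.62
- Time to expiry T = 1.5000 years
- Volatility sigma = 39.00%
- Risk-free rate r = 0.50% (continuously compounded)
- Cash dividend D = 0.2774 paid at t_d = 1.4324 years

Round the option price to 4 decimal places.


Answer: Price = 1.3990

Derivation:
PV(D) = D * exp(-r * t_d) = 0.2774 * 0.99286359 = 0.27542036
S_0' = S_0 - PV(D) = 9.4000 - 0.27542036 = 9.12457964
d1 = (ln(S_0'/K) + (r + sigma^2/2)*T) / (sigma*sqrt(T)) = 0.37362412
d2 = d1 - sigma*sqrt(T) = -0.10402638
exp(-rT) = 0.99252805
N(-d1) = 0.35434199; N(-d2) = 0.54142579
P = K * exp(-rT) * N(-d2) - S_0' * N(-d1) = 8.6200 * 0.99252805 * 0.54142579 - 9.12457964 * 0.35434199 = 1.3990


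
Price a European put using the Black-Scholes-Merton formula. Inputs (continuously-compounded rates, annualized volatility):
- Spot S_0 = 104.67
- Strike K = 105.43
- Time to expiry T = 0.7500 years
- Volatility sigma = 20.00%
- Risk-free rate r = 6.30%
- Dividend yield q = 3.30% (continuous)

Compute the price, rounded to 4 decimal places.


d1 = (ln(S/K) + (r - q + 0.5*sigma^2) * T) / (sigma * sqrt(T)) = 0.17473690
d2 = d1 - sigma * sqrt(T) = 0.00153182
exp(-rT) = 0.95384891; exp(-qT) = 0.97555377
P = K * exp(-rT) * N(-d2) - S_0 * exp(-qT) * N(-d1)
N(-d1) = 0.43064319; N(-d2) = 0.49938889
P = 105.4300 * 0.95384891 * 0.49938889 - 104.6700 * 0.97555377 * 0.43064319 = 6.2472

Answer: Price = 6.2472


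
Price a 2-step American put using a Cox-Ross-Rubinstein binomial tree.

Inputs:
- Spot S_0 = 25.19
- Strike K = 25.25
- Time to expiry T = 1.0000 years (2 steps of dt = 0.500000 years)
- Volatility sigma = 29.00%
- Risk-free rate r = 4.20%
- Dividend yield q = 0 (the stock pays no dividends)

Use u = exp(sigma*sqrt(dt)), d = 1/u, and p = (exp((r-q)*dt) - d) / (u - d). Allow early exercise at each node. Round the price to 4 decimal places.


dt = T/N = 0.500000
u = exp(sigma*sqrt(dt)) = 1.227600; d = 1/u = 0.814598
p = (exp((r-q)*dt) - d) / (u - d) = 0.500298
Discount per step: exp(-r*dt) = 0.979219
Stock lattice S(k, i) with i counting down-moves:
  k=0: S(0,0) = 25.1900
  k=1: S(1,0) = 30.9232; S(1,1) = 20.5197
  k=2: S(2,0) = 37.9614; S(2,1) = 25.1900; S(2,2) = 16.7153
Terminal payoffs V(N, i) = max(K - S_T, 0):
  V(2,0) = 0.000000; V(2,1) = 0.060000; V(2,2) = 8.534688
Backward induction: V(k, i) = exp(-r*dt) * [p * V(k+1, i) + (1-p) * V(k+1, i+1)]; then take max(V_cont, immediate exercise) for American.
  V(1,0) = exp(-r*dt) * [p*0.000000 + (1-p)*0.060000] = 0.029359; exercise = 0.000000; V(1,0) = max -> 0.029359
  V(1,1) = exp(-r*dt) * [p*0.060000 + (1-p)*8.534688] = 4.205564; exercise = 4.730285; V(1,1) = max -> 4.730285
  V(0,0) = exp(-r*dt) * [p*0.029359 + (1-p)*4.730285] = 2.328993; exercise = 0.060000; V(0,0) = max -> 2.328993

Answer: Price = V(0,0) = 2.3290


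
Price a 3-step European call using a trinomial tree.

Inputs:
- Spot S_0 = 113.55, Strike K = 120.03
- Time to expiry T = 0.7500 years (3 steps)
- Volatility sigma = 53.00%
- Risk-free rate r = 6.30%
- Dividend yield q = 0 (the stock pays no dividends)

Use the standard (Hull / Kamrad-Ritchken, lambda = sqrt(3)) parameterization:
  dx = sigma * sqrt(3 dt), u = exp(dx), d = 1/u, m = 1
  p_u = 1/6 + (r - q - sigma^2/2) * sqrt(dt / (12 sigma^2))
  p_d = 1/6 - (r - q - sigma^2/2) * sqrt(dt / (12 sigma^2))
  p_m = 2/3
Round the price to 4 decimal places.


Answer: Price = V(0,0) = 19.3392

Derivation:
dt = T/N = 0.250000; dx = sigma*sqrt(3*dt) = 0.458993
u = exp(dx) = 1.582480; d = 1/u = 0.631919
p_u = 0.145574, p_m = 0.666667, p_d = 0.187759
Discount per step: exp(-r*dt) = 0.984373
Stock lattice S(k, j) with j the centered position index:
  k=0: S(0,+0) = 113.5500
  k=1: S(1,-1) = 71.7544; S(1,+0) = 113.5500; S(1,+1) = 179.6906
  k=2: S(2,-2) = 45.3430; S(2,-1) = 71.7544; S(2,+0) = 113.5500; S(2,+1) = 179.6906; S(2,+2) = 284.3569
  k=3: S(3,-3) = 28.6531; S(3,-2) = 45.3430; S(3,-1) = 71.7544; S(3,+0) = 113.5500; S(3,+1) = 179.6906; S(3,+2) = 284.3569; S(3,+3) = 449.9892
Terminal payoffs V(N, j) = max(S_T - K, 0):
  V(3,-3) = 0.000000; V(3,-2) = 0.000000; V(3,-1) = 0.000000; V(3,+0) = 0.000000; V(3,+1) = 59.660645; V(3,+2) = 164.326916; V(3,+3) = 329.959235
Backward induction: V(k, j) = exp(-r*dt) * [p_u * V(k+1, j+1) + p_m * V(k+1, j) + p_d * V(k+1, j-1)]
  V(2,-2) = exp(-r*dt) * [p_u*0.000000 + p_m*0.000000 + p_d*0.000000] = 0.000000
  V(2,-1) = exp(-r*dt) * [p_u*0.000000 + p_m*0.000000 + p_d*0.000000] = 0.000000
  V(2,+0) = exp(-r*dt) * [p_u*59.660645 + p_m*0.000000 + p_d*0.000000] = 8.549340
  V(2,+1) = exp(-r*dt) * [p_u*164.326916 + p_m*59.660645 + p_d*0.000000] = 62.700196
  V(2,+2) = exp(-r*dt) * [p_u*329.959235 + p_m*164.326916 + p_d*59.660645] = 166.149127
  V(1,-1) = exp(-r*dt) * [p_u*8.549340 + p_m*0.000000 + p_d*0.000000] = 1.225116
  V(1,+0) = exp(-r*dt) * [p_u*62.700196 + p_m*8.549340 + p_d*0.000000] = 14.595401
  V(1,+1) = exp(-r*dt) * [p_u*166.149127 + p_m*62.700196 + p_d*8.549340] = 66.536152
  V(0,+0) = exp(-r*dt) * [p_u*66.536152 + p_m*14.595401 + p_d*1.225116] = 19.339244


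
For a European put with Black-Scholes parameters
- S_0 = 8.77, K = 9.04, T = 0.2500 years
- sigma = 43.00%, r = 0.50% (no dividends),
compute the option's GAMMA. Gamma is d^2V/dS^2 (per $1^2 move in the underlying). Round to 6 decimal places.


d1 = -0.0277203164; d2 = -0.2427203164
phi(d1) = 0.3987890330; exp(-qT) = 1.0000000000; exp(-rT) = 0.9987507809
Gamma = exp(-qT) * phi(d1) / (S * sigma * sqrt(T)) = 1.0000000000 * 0.3987890330 / (8.7700 * 0.4300 * 0.5000000000) = 0.211497

Answer: Gamma = 0.211497


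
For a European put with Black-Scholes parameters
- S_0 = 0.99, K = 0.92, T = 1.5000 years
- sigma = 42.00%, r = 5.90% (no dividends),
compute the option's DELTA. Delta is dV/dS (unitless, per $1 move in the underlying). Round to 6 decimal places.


Answer: Delta = -0.283728

Derivation:
d1 = 0.5718028067; d2 = 0.0574099607
phi(d1) = 0.3387754576; exp(-qT) = 1.0000000000; exp(-rT) = 0.9153031107
N(-d1) = 0.2837277878
Delta = -exp(-qT) * N(-d1) = -1.0000000000 * 0.2837277878 = -0.283728


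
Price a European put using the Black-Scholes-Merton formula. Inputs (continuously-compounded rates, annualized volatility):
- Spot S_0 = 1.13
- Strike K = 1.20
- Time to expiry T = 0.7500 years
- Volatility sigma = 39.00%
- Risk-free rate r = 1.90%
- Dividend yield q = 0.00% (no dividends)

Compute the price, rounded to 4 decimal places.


d1 = (ln(S/K) + (r - q + 0.5*sigma^2) * T) / (sigma * sqrt(T)) = 0.03311200
d2 = d1 - sigma * sqrt(T) = -0.30463790
exp(-rT) = 0.98585105; exp(-qT) = 1.00000000
P = K * exp(-rT) * N(-d2) - S_0 * exp(-qT) * N(-d1)
N(-d1) = 0.48679264; N(-d2) = 0.61967903
P = 1.2000 * 0.98585105 * 0.61967903 - 1.1300 * 1.00000000 * 0.48679264 = 0.1830

Answer: Price = 0.1830


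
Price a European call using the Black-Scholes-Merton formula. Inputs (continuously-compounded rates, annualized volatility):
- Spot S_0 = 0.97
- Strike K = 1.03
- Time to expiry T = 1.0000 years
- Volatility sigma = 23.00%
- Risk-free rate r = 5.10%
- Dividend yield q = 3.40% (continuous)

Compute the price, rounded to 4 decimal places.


Answer: Price = 0.0686

Derivation:
d1 = (ln(S/K) + (r - q + 0.5*sigma^2) * T) / (sigma * sqrt(T)) = -0.07203482
d2 = d1 - sigma * sqrt(T) = -0.30203482
exp(-rT) = 0.95027867; exp(-qT) = 0.96657150
C = S_0 * exp(-qT) * N(d1) - K * exp(-rT) * N(d2)
N(d1) = 0.47128710; N(d2) = 0.38131276
C = 0.9700 * 0.96657150 * 0.47128710 - 1.0300 * 0.95027867 * 0.38131276 = 0.0686


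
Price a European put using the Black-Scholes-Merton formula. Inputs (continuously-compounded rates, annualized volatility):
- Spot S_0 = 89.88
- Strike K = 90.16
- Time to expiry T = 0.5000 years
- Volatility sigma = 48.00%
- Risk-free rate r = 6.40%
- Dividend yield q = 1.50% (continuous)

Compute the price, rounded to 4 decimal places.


Answer: Price = 10.9738

Derivation:
d1 = (ln(S/K) + (r - q + 0.5*sigma^2) * T) / (sigma * sqrt(T)) = 0.23272527
d2 = d1 - sigma * sqrt(T) = -0.10668598
exp(-rT) = 0.96850658; exp(-qT) = 0.99252805
P = K * exp(-rT) * N(-d2) - S_0 * exp(-qT) * N(-d1)
N(-d1) = 0.40798737; N(-d2) = 0.54248095
P = 90.1600 * 0.96850658 * 0.54248095 - 89.8800 * 0.99252805 * 0.40798737 = 10.9738


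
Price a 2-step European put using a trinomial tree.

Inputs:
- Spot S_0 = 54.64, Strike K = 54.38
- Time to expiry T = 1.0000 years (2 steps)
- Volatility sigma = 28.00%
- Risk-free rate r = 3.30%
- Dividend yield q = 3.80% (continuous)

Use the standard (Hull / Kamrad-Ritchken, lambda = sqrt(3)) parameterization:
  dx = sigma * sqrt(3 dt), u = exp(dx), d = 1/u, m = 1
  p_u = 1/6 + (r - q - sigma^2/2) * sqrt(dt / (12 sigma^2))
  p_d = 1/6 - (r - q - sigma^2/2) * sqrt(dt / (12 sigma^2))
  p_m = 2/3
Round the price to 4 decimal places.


Answer: Price = V(0,0) = 5.0313

Derivation:
dt = T/N = 0.500000; dx = sigma*sqrt(3*dt) = 0.342929
u = exp(dx) = 1.409068; d = 1/u = 0.709689
p_u = 0.134444, p_m = 0.666667, p_d = 0.198889
Discount per step: exp(-r*dt) = 0.983635
Stock lattice S(k, j) with j the centered position index:
  k=0: S(0,+0) = 54.6400
  k=1: S(1,-1) = 38.7774; S(1,+0) = 54.6400; S(1,+1) = 76.9915
  k=2: S(2,-2) = 27.5199; S(2,-1) = 38.7774; S(2,+0) = 54.6400; S(2,+1) = 76.9915; S(2,+2) = 108.4862
Terminal payoffs V(N, j) = max(K - S_T, 0):
  V(2,-2) = 26.860108; V(2,-1) = 15.602598; V(2,+0) = 0.000000; V(2,+1) = 0.000000; V(2,+2) = 0.000000
Backward induction: V(k, j) = exp(-r*dt) * [p_u * V(k+1, j+1) + p_m * V(k+1, j) + p_d * V(k+1, j-1)]
  V(1,-1) = exp(-r*dt) * [p_u*0.000000 + p_m*15.602598 + p_d*26.860108] = 15.486272
  V(1,+0) = exp(-r*dt) * [p_u*0.000000 + p_m*0.000000 + p_d*15.602598] = 3.052405
  V(1,+1) = exp(-r*dt) * [p_u*0.000000 + p_m*0.000000 + p_d*0.000000] = 0.000000
  V(0,+0) = exp(-r*dt) * [p_u*0.000000 + p_m*3.052405 + p_d*15.486272] = 5.031283


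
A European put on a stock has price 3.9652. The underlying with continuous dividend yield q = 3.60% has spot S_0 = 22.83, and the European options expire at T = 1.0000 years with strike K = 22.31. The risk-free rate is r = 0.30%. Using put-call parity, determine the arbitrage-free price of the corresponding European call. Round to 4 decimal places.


Answer: Call price = 3.7448

Derivation:
Put-call parity: C - P = S_0 * exp(-qT) - K * exp(-rT).
S_0 * exp(-qT) = 22.8300 * 0.96464029 = 22.02273790
K * exp(-rT) = 22.3100 * 0.99700450 = 22.24317029
C = P + S*exp(-qT) - K*exp(-rT)
C = 3.9652 + 22.02273790 - 22.24317029 = 3.7448


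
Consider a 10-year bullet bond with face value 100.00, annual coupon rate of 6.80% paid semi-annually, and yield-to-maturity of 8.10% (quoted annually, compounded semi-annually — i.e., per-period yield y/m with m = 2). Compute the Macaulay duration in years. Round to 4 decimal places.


Coupon per period c = face * coupon_rate / m = 3.400000
Periods per year m = 2; per-period yield y/m = 0.040500
Number of cashflows N = 20
Cashflows (t years, CF_t, discount factor 1/(1+y/m)^(m*t), PV):
  t = 0.5000: CF_t = 3.400000, DF = 0.961076, PV = 3.267660
  t = 1.0000: CF_t = 3.400000, DF = 0.923668, PV = 3.140471
  t = 1.5000: CF_t = 3.400000, DF = 0.887715, PV = 3.018232
  t = 2.0000: CF_t = 3.400000, DF = 0.853162, PV = 2.900752
  t = 2.5000: CF_t = 3.400000, DF = 0.819954, PV = 2.787844
  t = 3.0000: CF_t = 3.400000, DF = 0.788039, PV = 2.679331
  t = 3.5000: CF_t = 3.400000, DF = 0.757365, PV = 2.575042
  t = 4.0000: CF_t = 3.400000, DF = 0.727886, PV = 2.474812
  t = 4.5000: CF_t = 3.400000, DF = 0.699554, PV = 2.378484
  t = 5.0000: CF_t = 3.400000, DF = 0.672325, PV = 2.285904
  t = 5.5000: CF_t = 3.400000, DF = 0.646156, PV = 2.196929
  t = 6.0000: CF_t = 3.400000, DF = 0.621005, PV = 2.111416
  t = 6.5000: CF_t = 3.400000, DF = 0.596833, PV = 2.029233
  t = 7.0000: CF_t = 3.400000, DF = 0.573602, PV = 1.950248
  t = 7.5000: CF_t = 3.400000, DF = 0.551276, PV = 1.874337
  t = 8.0000: CF_t = 3.400000, DF = 0.529818, PV = 1.801381
  t = 8.5000: CF_t = 3.400000, DF = 0.509196, PV = 1.731265
  t = 9.0000: CF_t = 3.400000, DF = 0.489376, PV = 1.663878
  t = 9.5000: CF_t = 3.400000, DF = 0.470328, PV = 1.599114
  t = 10.0000: CF_t = 103.400000, DF = 0.452021, PV = 46.738939
Price P = sum_t PV_t = 91.205270
Macaulay numerator sum_t t * PV_t:
  t * PV_t at t = 0.5000: 1.633830
  t * PV_t at t = 1.0000: 3.140471
  t * PV_t at t = 1.5000: 4.527348
  t * PV_t at t = 2.0000: 5.801504
  t * PV_t at t = 2.5000: 6.969610
  t * PV_t at t = 3.0000: 8.037994
  t * PV_t at t = 3.5000: 9.012647
  t * PV_t at t = 4.0000: 9.899249
  t * PV_t at t = 4.5000: 10.703176
  t * PV_t at t = 5.0000: 11.429522
  t * PV_t at t = 5.5000: 12.083109
  t * PV_t at t = 6.0000: 12.668499
  t * PV_t at t = 6.5000: 13.190012
  t * PV_t at t = 7.0000: 13.651733
  t * PV_t at t = 7.5000: 14.057527
  t * PV_t at t = 8.0000: 14.411048
  t * PV_t at t = 8.5000: 14.715750
  t * PV_t at t = 9.0000: 14.974899
  t * PV_t at t = 9.5000: 15.191579
  t * PV_t at t = 10.0000: 467.389388
Macaulay duration D = (sum_t t * PV_t) / P = 663.488893 / 91.205270 = 7.274677

Answer: Macaulay duration = 7.2747 years


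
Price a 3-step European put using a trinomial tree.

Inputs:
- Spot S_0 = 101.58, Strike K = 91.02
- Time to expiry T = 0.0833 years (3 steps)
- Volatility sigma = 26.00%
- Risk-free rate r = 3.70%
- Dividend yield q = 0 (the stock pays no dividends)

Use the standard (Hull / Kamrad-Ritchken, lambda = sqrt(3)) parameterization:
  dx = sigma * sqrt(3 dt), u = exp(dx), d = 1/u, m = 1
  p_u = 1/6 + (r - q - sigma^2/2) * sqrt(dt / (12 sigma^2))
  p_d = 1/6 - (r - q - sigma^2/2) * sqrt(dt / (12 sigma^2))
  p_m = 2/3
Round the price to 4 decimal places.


dt = T/N = 0.027767; dx = sigma*sqrt(3*dt) = 0.075041
u = exp(dx) = 1.077928; d = 1/u = 0.927706
p_u = 0.167259, p_m = 0.666667, p_d = 0.166075
Discount per step: exp(-r*dt) = 0.998973
Stock lattice S(k, j) with j the centered position index:
  k=0: S(0,+0) = 101.5800
  k=1: S(1,-1) = 94.2364; S(1,+0) = 101.5800; S(1,+1) = 109.4959
  k=2: S(2,-2) = 87.4236; S(2,-1) = 94.2364; S(2,+0) = 101.5800; S(2,+1) = 109.4959; S(2,+2) = 118.0287
  k=3: S(3,-3) = 81.1034; S(3,-2) = 87.4236; S(3,-1) = 94.2364; S(3,+0) = 101.5800; S(3,+1) = 109.4959; S(3,+2) = 118.0287; S(3,+3) = 127.2264
Terminal payoffs V(N, j) = max(K - S_T, 0):
  V(3,-3) = 9.916583; V(3,-2) = 3.596369; V(3,-1) = 0.000000; V(3,+0) = 0.000000; V(3,+1) = 0.000000; V(3,+2) = 0.000000; V(3,+3) = 0.000000
Backward induction: V(k, j) = exp(-r*dt) * [p_u * V(k+1, j+1) + p_m * V(k+1, j) + p_d * V(k+1, j-1)]
  V(2,-2) = exp(-r*dt) * [p_u*0.000000 + p_m*3.596369 + p_d*9.916583] = 4.040319
  V(2,-1) = exp(-r*dt) * [p_u*0.000000 + p_m*0.000000 + p_d*3.596369] = 0.596652
  V(2,+0) = exp(-r*dt) * [p_u*0.000000 + p_m*0.000000 + p_d*0.000000] = 0.000000
  V(2,+1) = exp(-r*dt) * [p_u*0.000000 + p_m*0.000000 + p_d*0.000000] = 0.000000
  V(2,+2) = exp(-r*dt) * [p_u*0.000000 + p_m*0.000000 + p_d*0.000000] = 0.000000
  V(1,-1) = exp(-r*dt) * [p_u*0.000000 + p_m*0.596652 + p_d*4.040319] = 1.067665
  V(1,+0) = exp(-r*dt) * [p_u*0.000000 + p_m*0.000000 + p_d*0.596652] = 0.098987
  V(1,+1) = exp(-r*dt) * [p_u*0.000000 + p_m*0.000000 + p_d*0.000000] = 0.000000
  V(0,+0) = exp(-r*dt) * [p_u*0.000000 + p_m*0.098987 + p_d*1.067665] = 0.243054

Answer: Price = V(0,0) = 0.2431


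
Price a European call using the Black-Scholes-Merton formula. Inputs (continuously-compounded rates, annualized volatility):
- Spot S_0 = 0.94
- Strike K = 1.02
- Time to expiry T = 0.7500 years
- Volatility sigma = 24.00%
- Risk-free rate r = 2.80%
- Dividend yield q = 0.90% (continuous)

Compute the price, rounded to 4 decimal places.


d1 = (ln(S/K) + (r - q + 0.5*sigma^2) * T) / (sigma * sqrt(T)) = -0.22049022
d2 = d1 - sigma * sqrt(T) = -0.42833631
exp(-rT) = 0.97921896; exp(-qT) = 0.99327273
C = S_0 * exp(-qT) * N(d1) - K * exp(-rT) * N(d2)
N(d1) = 0.41274470; N(d2) = 0.33420314
C = 0.9400 * 0.99327273 * 0.41274470 - 1.0200 * 0.97921896 * 0.33420314 = 0.0516

Answer: Price = 0.0516


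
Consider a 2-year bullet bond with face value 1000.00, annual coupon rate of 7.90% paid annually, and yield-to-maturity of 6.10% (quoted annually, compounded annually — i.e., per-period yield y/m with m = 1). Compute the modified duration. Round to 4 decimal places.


Coupon per period c = face * coupon_rate / m = 79.000000
Periods per year m = 1; per-period yield y/m = 0.061000
Number of cashflows N = 2
Cashflows (t years, CF_t, discount factor 1/(1+y/m)^(m*t), PV):
  t = 1.0000: CF_t = 79.000000, DF = 0.942507, PV = 74.458058
  t = 2.0000: CF_t = 1079.000000, DF = 0.888320, PV = 958.496821
Price P = sum_t PV_t = 1032.954880
First compute Macaulay numerator sum_t t * PV_t:
  t * PV_t at t = 1.0000: 74.458058
  t * PV_t at t = 2.0000: 1916.993642
Macaulay duration D = 1991.451701 / 1032.954880 = 1.927917
Modified duration = D / (1 + y/m) = 1.927917 / (1 + 0.061000) = 1.817076

Answer: Modified duration = 1.8171


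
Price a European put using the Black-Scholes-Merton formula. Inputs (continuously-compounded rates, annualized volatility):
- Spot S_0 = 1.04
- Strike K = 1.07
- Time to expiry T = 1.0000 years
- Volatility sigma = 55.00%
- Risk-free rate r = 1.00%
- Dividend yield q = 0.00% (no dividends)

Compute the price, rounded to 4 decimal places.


d1 = (ln(S/K) + (r - q + 0.5*sigma^2) * T) / (sigma * sqrt(T)) = 0.24147648
d2 = d1 - sigma * sqrt(T) = -0.30852352
exp(-rT) = 0.99004983; exp(-qT) = 1.00000000
P = K * exp(-rT) * N(-d2) - S_0 * exp(-qT) * N(-d1)
N(-d1) = 0.40459292; N(-d2) = 0.62115800
P = 1.0700 * 0.99004983 * 0.62115800 - 1.0400 * 1.00000000 * 0.40459292 = 0.2372

Answer: Price = 0.2372


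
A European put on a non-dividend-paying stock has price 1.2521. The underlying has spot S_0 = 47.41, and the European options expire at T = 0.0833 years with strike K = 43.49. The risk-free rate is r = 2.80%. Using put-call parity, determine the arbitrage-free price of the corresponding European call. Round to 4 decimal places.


Put-call parity: C - P = S_0 * exp(-qT) - K * exp(-rT).
S_0 * exp(-qT) = 47.4100 * 1.00000000 = 47.41000000
K * exp(-rT) = 43.4900 * 0.99767032 = 43.38868213
C = P + S*exp(-qT) - K*exp(-rT)
C = 1.2521 + 47.41000000 - 43.38868213 = 5.2734

Answer: Call price = 5.2734


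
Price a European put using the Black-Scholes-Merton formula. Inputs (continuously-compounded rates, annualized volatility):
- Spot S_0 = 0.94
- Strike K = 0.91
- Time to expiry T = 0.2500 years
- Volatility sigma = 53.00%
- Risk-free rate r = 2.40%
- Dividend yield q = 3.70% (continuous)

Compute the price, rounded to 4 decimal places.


d1 = (ln(S/K) + (r - q + 0.5*sigma^2) * T) / (sigma * sqrt(T)) = 0.24263312
d2 = d1 - sigma * sqrt(T) = -0.02236688
exp(-rT) = 0.99401796; exp(-qT) = 0.99079265
P = K * exp(-rT) * N(-d2) - S_0 * exp(-qT) * N(-d1)
N(-d1) = 0.40414481; N(-d2) = 0.50892235
P = 0.9100 * 0.99401796 * 0.50892235 - 0.9400 * 0.99079265 * 0.40414481 = 0.0840

Answer: Price = 0.0840


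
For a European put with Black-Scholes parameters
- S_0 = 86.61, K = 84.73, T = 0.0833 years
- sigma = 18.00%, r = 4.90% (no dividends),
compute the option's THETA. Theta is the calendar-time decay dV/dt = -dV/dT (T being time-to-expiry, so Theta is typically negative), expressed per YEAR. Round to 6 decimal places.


d1 = 0.5269704753; d2 = 0.4750193444
phi(d1) = 0.3472232014; exp(-qT) = 1.0000000000; exp(-rT) = 0.9959266188
Theta = -S*exp(-qT)*phi(d1)*sigma/(2*sqrt(T)) + r*K*exp(-rT)*N(-d2) - q*S*exp(-qT)*N(-d1)
N(-d1) = 0.2991070458; N(-d2) = 0.3173865927; sqrt(T) = 0.2886173938
Term 1 = -86.6100 * 1.0000000000 * 0.3472232014 * 0.1800 / (2 * 0.2886173938) = -9.3777096971
Term 2 = 0.0490 * 84.7300 * 0.9959266188 * 0.3173865927 = 1.3123485738
Term 3 = 0 (no dividend yield, q = 0)
Theta = -9.3777096971 + (1.3123485738) + (0.0000000000) = -8.065361

Answer: Theta = -8.065361


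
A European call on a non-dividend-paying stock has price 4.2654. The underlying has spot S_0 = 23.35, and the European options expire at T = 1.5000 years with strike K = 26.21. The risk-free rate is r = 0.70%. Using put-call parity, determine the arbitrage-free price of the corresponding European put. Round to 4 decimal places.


Put-call parity: C - P = S_0 * exp(-qT) - K * exp(-rT).
S_0 * exp(-qT) = 23.3500 * 1.00000000 = 23.35000000
K * exp(-rT) = 26.2100 * 0.98955493 = 25.93623478
P = C - S*exp(-qT) + K*exp(-rT)
P = 4.2654 - 23.35000000 + 25.93623478 = 6.8516

Answer: Put price = 6.8516


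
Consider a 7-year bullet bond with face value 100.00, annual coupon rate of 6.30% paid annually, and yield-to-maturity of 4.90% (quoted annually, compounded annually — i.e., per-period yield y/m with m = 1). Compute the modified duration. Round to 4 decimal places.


Coupon per period c = face * coupon_rate / m = 6.300000
Periods per year m = 1; per-period yield y/m = 0.049000
Number of cashflows N = 7
Cashflows (t years, CF_t, discount factor 1/(1+y/m)^(m*t), PV):
  t = 1.0000: CF_t = 6.300000, DF = 0.953289, PV = 6.005720
  t = 2.0000: CF_t = 6.300000, DF = 0.908760, PV = 5.725186
  t = 3.0000: CF_t = 6.300000, DF = 0.866310, PV = 5.457756
  t = 4.0000: CF_t = 6.300000, DF = 0.825844, PV = 5.202818
  t = 5.0000: CF_t = 6.300000, DF = 0.787268, PV = 4.959788
  t = 6.0000: CF_t = 6.300000, DF = 0.750494, PV = 4.728111
  t = 7.0000: CF_t = 106.300000, DF = 0.715437, PV = 76.050986
Price P = sum_t PV_t = 108.130363
First compute Macaulay numerator sum_t t * PV_t:
  t * PV_t at t = 1.0000: 6.005720
  t * PV_t at t = 2.0000: 11.450371
  t * PV_t at t = 3.0000: 16.373267
  t * PV_t at t = 4.0000: 20.811270
  t * PV_t at t = 5.0000: 24.798940
  t * PV_t at t = 6.0000: 28.368663
  t * PV_t at t = 7.0000: 532.356900
Macaulay duration D = 640.165131 / 108.130363 = 5.920309
Modified duration = D / (1 + y/m) = 5.920309 / (1 + 0.049000) = 5.643764

Answer: Modified duration = 5.6438


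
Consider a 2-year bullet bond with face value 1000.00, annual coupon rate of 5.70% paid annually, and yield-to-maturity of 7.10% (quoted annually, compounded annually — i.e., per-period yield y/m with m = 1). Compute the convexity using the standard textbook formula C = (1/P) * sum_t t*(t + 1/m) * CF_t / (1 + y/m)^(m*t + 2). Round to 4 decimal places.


Answer: Convexity = 5.0404

Derivation:
Coupon per period c = face * coupon_rate / m = 57.000000
Periods per year m = 1; per-period yield y/m = 0.071000
Number of cashflows N = 2
Cashflows (t years, CF_t, discount factor 1/(1+y/m)^(m*t), PV):
  t = 1.0000: CF_t = 57.000000, DF = 0.933707, PV = 53.221289
  t = 2.0000: CF_t = 1057.000000, DF = 0.871808, PV = 921.501498
Price P = sum_t PV_t = 974.722787
Convexity numerator sum_t t*(t + 1/m) * CF_t / (1+y/m)^(m*t + 2):
  t = 1.0000: term = 92.797535
  t = 2.0000: term = 4820.236582
Convexity = (1/P) * sum = 4913.034117 / 974.722787 = 5.040442


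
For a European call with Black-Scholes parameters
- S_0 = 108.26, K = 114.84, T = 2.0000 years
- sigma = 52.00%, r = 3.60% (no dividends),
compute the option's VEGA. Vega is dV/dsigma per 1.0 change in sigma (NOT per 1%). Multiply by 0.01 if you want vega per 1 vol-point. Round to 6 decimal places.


d1 = 0.3853676016; d2 = -0.3500234508
phi(d1) = 0.3703922768; exp(-qT) = 1.0000000000; exp(-rT) = 0.9305308958
Vega = S * exp(-qT) * phi(d1) * sqrt(T) = 108.2600 * 1.0000000000 * 0.3703922768 * 1.4142135624 = 56.708080

Answer: Vega = 56.708080


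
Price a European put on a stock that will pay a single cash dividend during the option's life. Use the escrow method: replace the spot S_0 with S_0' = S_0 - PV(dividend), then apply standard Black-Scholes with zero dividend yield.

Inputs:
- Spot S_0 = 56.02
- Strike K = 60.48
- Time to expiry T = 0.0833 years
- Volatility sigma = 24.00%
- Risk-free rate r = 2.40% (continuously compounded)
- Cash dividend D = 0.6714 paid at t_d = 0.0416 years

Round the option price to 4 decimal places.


Answer: Price = 5.2120

Derivation:
PV(D) = D * exp(-r * t_d) = 0.6714 * 0.99900210 = 0.67073001
S_0' = S_0 - PV(D) = 56.0200 - 0.67073001 = 55.34926999
d1 = (ln(S_0'/K) + (r + sigma^2/2)*T) / (sigma*sqrt(T)) = -1.21630204
d2 = d1 - sigma*sqrt(T) = -1.28557021
exp(-rT) = 0.99800280
N(-d1) = 0.88806506; N(-d2) = 0.90070345
P = K * exp(-rT) * N(-d2) - S_0' * N(-d1) = 60.4800 * 0.99800280 * 0.90070345 - 55.34926999 * 0.88806506 = 5.2120


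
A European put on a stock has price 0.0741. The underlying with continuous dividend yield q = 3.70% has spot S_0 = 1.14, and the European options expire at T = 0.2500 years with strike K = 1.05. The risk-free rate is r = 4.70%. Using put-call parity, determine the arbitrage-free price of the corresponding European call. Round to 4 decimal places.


Answer: Call price = 0.1659

Derivation:
Put-call parity: C - P = S_0 * exp(-qT) - K * exp(-rT).
S_0 * exp(-qT) = 1.1400 * 0.99079265 = 1.12950362
K * exp(-rT) = 1.0500 * 0.98831876 = 1.03773470
C = P + S*exp(-qT) - K*exp(-rT)
C = 0.0741 + 1.12950362 - 1.03773470 = 0.1659


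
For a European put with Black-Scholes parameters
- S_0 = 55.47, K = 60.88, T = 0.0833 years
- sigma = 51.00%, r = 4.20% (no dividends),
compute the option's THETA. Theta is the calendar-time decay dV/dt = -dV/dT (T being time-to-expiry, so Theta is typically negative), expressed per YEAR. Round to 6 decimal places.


d1 = -0.5348733556; d2 = -0.6820682264
phi(d1) = 0.3457693701; exp(-qT) = 1.0000000000; exp(-rT) = 0.9965075130
Theta = -S*exp(-qT)*phi(d1)*sigma/(2*sqrt(T)) + r*K*exp(-rT)*N(-d2) - q*S*exp(-qT)*N(-d1)
N(-d1) = 0.7036312831; N(-d2) = 0.7524020947; sqrt(T) = 0.2886173938
Term 1 = -55.4700 * 1.0000000000 * 0.3457693701 * 0.5100 / (2 * 0.2886173938) = -16.9458112356
Term 2 = 0.0420 * 60.8800 * 0.9965075130 * 0.7524020947 = 1.9171429968
Term 3 = 0 (no dividend yield, q = 0)
Theta = -16.9458112356 + (1.9171429968) + (0.0000000000) = -15.028668

Answer: Theta = -15.028668


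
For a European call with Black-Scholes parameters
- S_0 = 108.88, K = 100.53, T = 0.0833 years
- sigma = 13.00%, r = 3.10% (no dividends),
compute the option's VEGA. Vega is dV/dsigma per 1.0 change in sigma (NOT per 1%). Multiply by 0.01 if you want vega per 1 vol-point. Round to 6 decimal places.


d1 = 2.2141730970; d2 = 2.1766528358
phi(d1) = 0.0343820799; exp(-qT) = 1.0000000000; exp(-rT) = 0.9974210313
Vega = S * exp(-qT) * phi(d1) * sqrt(T) = 108.8800 * 1.0000000000 * 0.0343820799 * 0.2886173938 = 1.080445

Answer: Vega = 1.080445


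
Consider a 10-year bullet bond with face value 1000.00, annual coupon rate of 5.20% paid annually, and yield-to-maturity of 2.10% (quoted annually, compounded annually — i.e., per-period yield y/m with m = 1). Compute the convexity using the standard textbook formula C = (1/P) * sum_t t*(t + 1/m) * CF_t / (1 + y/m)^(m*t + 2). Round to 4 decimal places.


Coupon per period c = face * coupon_rate / m = 52.000000
Periods per year m = 1; per-period yield y/m = 0.021000
Number of cashflows N = 10
Cashflows (t years, CF_t, discount factor 1/(1+y/m)^(m*t), PV):
  t = 1.0000: CF_t = 52.000000, DF = 0.979432, PV = 50.930460
  t = 2.0000: CF_t = 52.000000, DF = 0.959287, PV = 49.882919
  t = 3.0000: CF_t = 52.000000, DF = 0.939556, PV = 48.856924
  t = 4.0000: CF_t = 52.000000, DF = 0.920231, PV = 47.852031
  t = 5.0000: CF_t = 52.000000, DF = 0.901304, PV = 46.867807
  t = 6.0000: CF_t = 52.000000, DF = 0.882766, PV = 45.903827
  t = 7.0000: CF_t = 52.000000, DF = 0.864609, PV = 44.959674
  t = 8.0000: CF_t = 52.000000, DF = 0.846826, PV = 44.034940
  t = 9.0000: CF_t = 52.000000, DF = 0.829408, PV = 43.129226
  t = 10.0000: CF_t = 1052.000000, DF = 0.812349, PV = 854.591008
Price P = sum_t PV_t = 1277.008815
Convexity numerator sum_t t*(t + 1/m) * CF_t / (1+y/m)^(m*t + 2):
  t = 1.0000: term = 97.713847
  t = 2.0000: term = 287.112186
  t = 3.0000: term = 562.413684
  t = 4.0000: term = 918.076534
  t = 5.0000: term = 1348.790206
  t = 6.0000: term = 1849.467472
  t = 7.0000: term = 2415.236659
  t = 8.0000: term = 3041.434158
  t = 9.0000: term = 3723.597158
  t = 10.0000: term = 90177.775911
Convexity = (1/P) * sum = 104421.617815 / 1277.008815 = 81.770475

Answer: Convexity = 81.7705


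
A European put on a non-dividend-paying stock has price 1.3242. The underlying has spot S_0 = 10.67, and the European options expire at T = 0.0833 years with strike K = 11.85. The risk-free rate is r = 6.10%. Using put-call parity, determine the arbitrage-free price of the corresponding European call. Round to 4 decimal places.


Put-call parity: C - P = S_0 * exp(-qT) - K * exp(-rT).
S_0 * exp(-qT) = 10.6700 * 1.00000000 = 10.67000000
K * exp(-rT) = 11.8500 * 0.99493159 = 11.78993932
C = P + S*exp(-qT) - K*exp(-rT)
C = 1.3242 + 10.67000000 - 11.78993932 = 0.2043

Answer: Call price = 0.2043


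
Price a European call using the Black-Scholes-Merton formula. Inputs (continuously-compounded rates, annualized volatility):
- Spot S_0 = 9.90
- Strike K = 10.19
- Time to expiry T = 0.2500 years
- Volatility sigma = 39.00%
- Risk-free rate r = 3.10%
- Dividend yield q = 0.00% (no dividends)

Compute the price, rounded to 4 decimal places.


Answer: Price = 0.6760

Derivation:
d1 = (ln(S/K) + (r - q + 0.5*sigma^2) * T) / (sigma * sqrt(T)) = -0.01081841
d2 = d1 - sigma * sqrt(T) = -0.20581841
exp(-rT) = 0.99227995; exp(-qT) = 1.00000000
C = S_0 * exp(-qT) * N(d1) - K * exp(-rT) * N(d2)
N(d1) = 0.49568416; N(d2) = 0.41846638
C = 9.9000 * 1.00000000 * 0.49568416 - 10.1900 * 0.99227995 * 0.41846638 = 0.6760


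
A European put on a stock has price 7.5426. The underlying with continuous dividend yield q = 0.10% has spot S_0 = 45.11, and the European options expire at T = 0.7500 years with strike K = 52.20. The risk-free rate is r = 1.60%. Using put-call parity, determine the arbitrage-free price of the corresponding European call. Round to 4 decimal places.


Answer: Call price = 1.0414

Derivation:
Put-call parity: C - P = S_0 * exp(-qT) - K * exp(-rT).
S_0 * exp(-qT) = 45.1100 * 0.99925028 = 45.07618018
K * exp(-rT) = 52.2000 * 0.98807171 = 51.57734341
C = P + S*exp(-qT) - K*exp(-rT)
C = 7.5426 + 45.07618018 - 51.57734341 = 1.0414


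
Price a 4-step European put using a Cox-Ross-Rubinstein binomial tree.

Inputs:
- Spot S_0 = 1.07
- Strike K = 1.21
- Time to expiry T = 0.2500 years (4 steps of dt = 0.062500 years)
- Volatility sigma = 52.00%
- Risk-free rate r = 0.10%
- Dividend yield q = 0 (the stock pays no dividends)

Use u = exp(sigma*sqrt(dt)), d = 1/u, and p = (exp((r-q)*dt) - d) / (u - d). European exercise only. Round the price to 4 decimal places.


dt = T/N = 0.062500
u = exp(sigma*sqrt(dt)) = 1.138828; d = 1/u = 0.878095
p = (exp((r-q)*dt) - d) / (u - d) = 0.467785
Discount per step: exp(-r*dt) = 0.999938
Stock lattice S(k, i) with i counting down-moves:
  k=0: S(0,0) = 1.0700
  k=1: S(1,0) = 1.2185; S(1,1) = 0.9396
  k=2: S(2,0) = 1.3877; S(2,1) = 1.0700; S(2,2) = 0.8250
  k=3: S(3,0) = 1.5804; S(3,1) = 1.2185; S(3,2) = 0.9396; S(3,3) = 0.7245
  k=4: S(4,0) = 1.7998; S(4,1) = 1.3877; S(4,2) = 1.0700; S(4,3) = 0.8250; S(4,4) = 0.6361
Terminal payoffs V(N, i) = max(K - S_T, 0):
  V(4,0) = 0.000000; V(4,1) = 0.000000; V(4,2) = 0.140000; V(4,3) = 0.384975; V(4,4) = 0.573863
Backward induction: V(k, i) = exp(-r*dt) * [p * V(k+1, i) + (1-p) * V(k+1, i+1)].
  V(3,0) = exp(-r*dt) * [p*0.000000 + (1-p)*0.000000] = 0.000000
  V(3,1) = exp(-r*dt) * [p*0.000000 + (1-p)*0.140000] = 0.074505
  V(3,2) = exp(-r*dt) * [p*0.140000 + (1-p)*0.384975] = 0.270362
  V(3,3) = exp(-r*dt) * [p*0.384975 + (1-p)*0.573863] = 0.485474
  V(2,0) = exp(-r*dt) * [p*0.000000 + (1-p)*0.074505] = 0.039650
  V(2,1) = exp(-r*dt) * [p*0.074505 + (1-p)*0.270362] = 0.178732
  V(2,2) = exp(-r*dt) * [p*0.270362 + (1-p)*0.485474] = 0.384824
  V(1,0) = exp(-r*dt) * [p*0.039650 + (1-p)*0.178732] = 0.113665
  V(1,1) = exp(-r*dt) * [p*0.178732 + (1-p)*0.384824] = 0.288399
  V(0,0) = exp(-r*dt) * [p*0.113665 + (1-p)*0.288399] = 0.206648

Answer: Price = V(0,0) = 0.2066


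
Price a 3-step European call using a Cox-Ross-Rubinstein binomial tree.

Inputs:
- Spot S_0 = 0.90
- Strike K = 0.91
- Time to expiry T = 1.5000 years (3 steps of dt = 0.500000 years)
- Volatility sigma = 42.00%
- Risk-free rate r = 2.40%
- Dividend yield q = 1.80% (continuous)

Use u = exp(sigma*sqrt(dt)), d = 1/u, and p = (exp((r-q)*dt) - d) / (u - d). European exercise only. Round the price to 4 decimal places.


dt = T/N = 0.500000
u = exp(sigma*sqrt(dt)) = 1.345795; d = 1/u = 0.743055
p = (exp((r-q)*dt) - d) / (u - d) = 0.431279
Discount per step: exp(-r*dt) = 0.988072
Stock lattice S(k, i) with i counting down-moves:
  k=0: S(0,0) = 0.9000
  k=1: S(1,0) = 1.2112; S(1,1) = 0.6687
  k=2: S(2,0) = 1.6300; S(2,1) = 0.9000; S(2,2) = 0.4969
  k=3: S(3,0) = 2.1937; S(3,1) = 1.2112; S(3,2) = 0.6687; S(3,3) = 0.3692
Terminal payoffs V(N, i) = max(S_T - K, 0):
  V(3,0) = 1.283710; V(3,1) = 0.301215; V(3,2) = 0.000000; V(3,3) = 0.000000
Backward induction: V(k, i) = exp(-r*dt) * [p * V(k+1, i) + (1-p) * V(k+1, i+1)].
  V(2,0) = exp(-r*dt) * [p*1.283710 + (1-p)*0.301215] = 0.716298
  V(2,1) = exp(-r*dt) * [p*0.301215 + (1-p)*0.000000] = 0.128358
  V(2,2) = exp(-r*dt) * [p*0.000000 + (1-p)*0.000000] = 0.000000
  V(1,0) = exp(-r*dt) * [p*0.716298 + (1-p)*0.128358] = 0.377369
  V(1,1) = exp(-r*dt) * [p*0.128358 + (1-p)*0.000000] = 0.054698
  V(0,0) = exp(-r*dt) * [p*0.377369 + (1-p)*0.054698] = 0.191547

Answer: Price = V(0,0) = 0.1915
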